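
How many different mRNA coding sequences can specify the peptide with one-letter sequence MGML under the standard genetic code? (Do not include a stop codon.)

24

Met: 1 codon.
Gly: 4 codons.
Met: 1 codon.
Leu: 6 codons.
1 × 4 × 1 × 6 = 24.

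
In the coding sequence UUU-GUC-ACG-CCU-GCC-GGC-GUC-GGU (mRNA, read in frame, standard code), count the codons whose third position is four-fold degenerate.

7

Codon 1 UUU (Phe): third position 2-fold.
Codon 2 GUC (Val): third position 4-fold.
Codon 3 ACG (Thr): third position 4-fold.
Codon 4 CCU (Pro): third position 4-fold.
Codon 5 GCC (Ala): third position 4-fold.
Codon 6 GGC (Gly): third position 4-fold.
Codon 7 GUC (Val): third position 4-fold.
Codon 8 GGU (Gly): third position 4-fold.
Four-fold degenerate third positions: 7.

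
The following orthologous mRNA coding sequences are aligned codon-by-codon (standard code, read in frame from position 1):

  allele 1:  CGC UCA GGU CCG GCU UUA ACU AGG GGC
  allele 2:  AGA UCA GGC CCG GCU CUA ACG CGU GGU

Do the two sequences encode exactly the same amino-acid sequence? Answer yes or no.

Codon 1: CGC Arg / AGA Arg — synonymous.
Codon 2: UCA Ser / UCA Ser — identical.
Codon 3: GGU Gly / GGC Gly — synonymous.
Codon 4: CCG Pro / CCG Pro — identical.
Codon 5: GCU Ala / GCU Ala — identical.
Codon 6: UUA Leu / CUA Leu — synonymous.
Codon 7: ACU Thr / ACG Thr — synonymous.
Codon 8: AGG Arg / CGU Arg — synonymous.
Codon 9: GGC Gly / GGU Gly — synonymous.
Nonsynonymous differences: 0 → same protein.

yes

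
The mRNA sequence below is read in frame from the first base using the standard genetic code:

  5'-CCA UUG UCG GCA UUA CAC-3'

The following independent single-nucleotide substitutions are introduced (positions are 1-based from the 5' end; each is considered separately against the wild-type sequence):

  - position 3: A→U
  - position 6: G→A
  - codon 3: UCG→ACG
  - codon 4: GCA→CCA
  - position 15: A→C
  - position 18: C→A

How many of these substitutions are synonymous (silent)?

Codon 1: CCA (Pro) → CCU (Pro) — synonymous.
Codon 2: UUG (Leu) → UUA (Leu) — synonymous.
Codon 3: UCG (Ser) → ACG (Thr) — missense.
Codon 4: GCA (Ala) → CCA (Pro) — missense.
Codon 5: UUA (Leu) → UUC (Phe) — missense.
Codon 6: CAC (His) → CAA (Gln) — missense.
Synonymous: 2 of 6.

2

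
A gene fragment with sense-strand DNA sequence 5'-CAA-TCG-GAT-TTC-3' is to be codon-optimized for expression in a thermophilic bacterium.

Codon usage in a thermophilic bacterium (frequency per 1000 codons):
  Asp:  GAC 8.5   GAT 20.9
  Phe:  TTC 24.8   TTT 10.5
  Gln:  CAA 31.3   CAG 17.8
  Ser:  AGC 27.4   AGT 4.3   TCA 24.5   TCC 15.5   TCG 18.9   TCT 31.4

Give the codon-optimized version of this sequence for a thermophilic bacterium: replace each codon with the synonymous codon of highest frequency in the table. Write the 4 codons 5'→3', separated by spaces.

CAA TCT GAT TTC

Codon 1 (Gln): best is CAA at 31.3.
Codon 2 (Ser): best is TCT at 31.4.
Codon 3 (Asp): best is GAT at 20.9.
Codon 4 (Phe): best is TTC at 24.8.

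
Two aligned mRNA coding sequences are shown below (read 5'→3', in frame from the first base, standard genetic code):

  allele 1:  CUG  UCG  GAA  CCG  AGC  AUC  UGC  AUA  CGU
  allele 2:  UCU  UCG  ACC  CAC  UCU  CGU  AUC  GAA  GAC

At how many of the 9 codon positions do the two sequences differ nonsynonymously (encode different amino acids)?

Codon 1: CUG Leu / UCU Ser — nonsynonymous.
Codon 2: UCG Ser / UCG Ser — identical.
Codon 3: GAA Glu / ACC Thr — nonsynonymous.
Codon 4: CCG Pro / CAC His — nonsynonymous.
Codon 5: AGC Ser / UCU Ser — synonymous.
Codon 6: AUC Ile / CGU Arg — nonsynonymous.
Codon 7: UGC Cys / AUC Ile — nonsynonymous.
Codon 8: AUA Ile / GAA Glu — nonsynonymous.
Codon 9: CGU Arg / GAC Asp — nonsynonymous.
Nonsynonymous differences: 7.

7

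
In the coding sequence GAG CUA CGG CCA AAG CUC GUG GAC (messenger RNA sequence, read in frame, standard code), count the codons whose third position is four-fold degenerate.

5

Codon 1 GAG (Glu): third position 2-fold.
Codon 2 CUA (Leu): third position 4-fold.
Codon 3 CGG (Arg): third position 4-fold.
Codon 4 CCA (Pro): third position 4-fold.
Codon 5 AAG (Lys): third position 2-fold.
Codon 6 CUC (Leu): third position 4-fold.
Codon 7 GUG (Val): third position 4-fold.
Codon 8 GAC (Asp): third position 2-fold.
Four-fold degenerate third positions: 5.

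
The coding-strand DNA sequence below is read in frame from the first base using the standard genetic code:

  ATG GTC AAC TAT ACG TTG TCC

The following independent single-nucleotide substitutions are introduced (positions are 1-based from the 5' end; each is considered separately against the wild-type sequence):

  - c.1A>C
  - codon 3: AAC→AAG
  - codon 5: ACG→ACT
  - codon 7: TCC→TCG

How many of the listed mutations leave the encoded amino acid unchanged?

Codon 1: ATG (Met) → CTG (Leu) — missense.
Codon 3: AAC (Asn) → AAG (Lys) — missense.
Codon 5: ACG (Thr) → ACT (Thr) — synonymous.
Codon 7: TCC (Ser) → TCG (Ser) — synonymous.
Synonymous: 2 of 4.

2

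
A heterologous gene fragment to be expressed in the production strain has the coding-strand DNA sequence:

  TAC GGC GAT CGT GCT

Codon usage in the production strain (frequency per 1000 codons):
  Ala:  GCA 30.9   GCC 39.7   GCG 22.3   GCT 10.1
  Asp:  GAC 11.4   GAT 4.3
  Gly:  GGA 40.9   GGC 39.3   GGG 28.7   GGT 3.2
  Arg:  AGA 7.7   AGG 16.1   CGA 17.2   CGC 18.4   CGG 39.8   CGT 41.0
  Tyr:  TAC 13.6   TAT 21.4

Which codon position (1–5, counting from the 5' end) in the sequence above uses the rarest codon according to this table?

Codon 1 TAC (Tyr): 13.6 per 1000.
Codon 2 GGC (Gly): 39.3 per 1000.
Codon 3 GAT (Asp): 4.3 per 1000.
Codon 4 CGT (Arg): 41.0 per 1000.
Codon 5 GCT (Ala): 10.1 per 1000.
Lowest frequency is 4.3 at codon 3.

3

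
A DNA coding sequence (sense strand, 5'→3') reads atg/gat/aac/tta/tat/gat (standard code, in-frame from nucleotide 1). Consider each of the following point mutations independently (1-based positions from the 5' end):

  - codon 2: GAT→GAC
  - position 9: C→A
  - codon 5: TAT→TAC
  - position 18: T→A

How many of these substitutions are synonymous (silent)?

2

Codon 2: GAT (Asp) → GAC (Asp) — synonymous.
Codon 3: AAC (Asn) → AAA (Lys) — missense.
Codon 5: TAT (Tyr) → TAC (Tyr) — synonymous.
Codon 6: GAT (Asp) → GAA (Glu) — missense.
Synonymous: 2 of 4.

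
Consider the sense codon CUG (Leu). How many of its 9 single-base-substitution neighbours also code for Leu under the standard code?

4

Position 1: UUG → 1 synonymous.
Position 2: none → 0 synonymous.
Position 3: CUU, CUC, CUA → 3 synonymous.
Total: 1 + 0 + 3 = 4.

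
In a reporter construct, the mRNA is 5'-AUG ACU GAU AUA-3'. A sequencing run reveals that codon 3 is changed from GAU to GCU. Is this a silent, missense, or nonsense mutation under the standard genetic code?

Position 8 falls in codon 3: GAU → Asp.
After the substitution the codon is GCU → Ala.
Asp ≠ Ala, so this is a missense mutation.

missense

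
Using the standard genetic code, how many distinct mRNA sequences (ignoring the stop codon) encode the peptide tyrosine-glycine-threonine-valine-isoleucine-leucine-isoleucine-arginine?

Tyr: 2 codons.
Gly: 4 codons.
Thr: 4 codons.
Val: 4 codons.
Ile: 3 codons.
Leu: 6 codons.
Ile: 3 codons.
Arg: 6 codons.
2 × 4 × 4 × 4 × 3 × 6 × 3 × 6 = 41472.

41472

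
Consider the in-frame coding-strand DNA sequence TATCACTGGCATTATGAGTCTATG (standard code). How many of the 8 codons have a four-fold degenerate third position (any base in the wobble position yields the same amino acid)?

Codon 1 TAT (Tyr): third position 2-fold.
Codon 2 CAC (His): third position 2-fold.
Codon 3 TGG (Trp): third position 1-fold.
Codon 4 CAT (His): third position 2-fold.
Codon 5 TAT (Tyr): third position 2-fold.
Codon 6 GAG (Glu): third position 2-fold.
Codon 7 TCT (Ser): third position 4-fold.
Codon 8 ATG (Met): third position 1-fold.
Four-fold degenerate third positions: 1.

1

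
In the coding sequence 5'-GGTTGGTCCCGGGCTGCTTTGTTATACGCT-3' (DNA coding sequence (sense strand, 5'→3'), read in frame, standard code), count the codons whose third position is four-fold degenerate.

Codon 1 GGT (Gly): third position 4-fold.
Codon 2 TGG (Trp): third position 1-fold.
Codon 3 TCC (Ser): third position 4-fold.
Codon 4 CGG (Arg): third position 4-fold.
Codon 5 GCT (Ala): third position 4-fold.
Codon 6 GCT (Ala): third position 4-fold.
Codon 7 TTG (Leu): third position 2-fold.
Codon 8 TTA (Leu): third position 2-fold.
Codon 9 TAC (Tyr): third position 2-fold.
Codon 10 GCT (Ala): third position 4-fold.
Four-fold degenerate third positions: 6.

6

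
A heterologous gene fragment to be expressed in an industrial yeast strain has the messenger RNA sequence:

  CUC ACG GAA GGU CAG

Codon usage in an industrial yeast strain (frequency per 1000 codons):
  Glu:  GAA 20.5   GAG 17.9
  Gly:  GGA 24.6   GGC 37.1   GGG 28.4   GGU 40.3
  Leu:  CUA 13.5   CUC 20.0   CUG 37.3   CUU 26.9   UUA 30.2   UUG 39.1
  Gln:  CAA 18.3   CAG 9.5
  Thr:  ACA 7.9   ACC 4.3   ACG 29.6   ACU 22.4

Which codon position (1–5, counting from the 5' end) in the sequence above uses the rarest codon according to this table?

5

Codon 1 CUC (Leu): 20.0 per 1000.
Codon 2 ACG (Thr): 29.6 per 1000.
Codon 3 GAA (Glu): 20.5 per 1000.
Codon 4 GGU (Gly): 40.3 per 1000.
Codon 5 CAG (Gln): 9.5 per 1000.
Lowest frequency is 9.5 at codon 5.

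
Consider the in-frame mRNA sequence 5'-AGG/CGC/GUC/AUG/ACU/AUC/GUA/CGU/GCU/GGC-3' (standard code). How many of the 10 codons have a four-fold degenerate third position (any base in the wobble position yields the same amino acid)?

7

Codon 1 AGG (Arg): third position 2-fold.
Codon 2 CGC (Arg): third position 4-fold.
Codon 3 GUC (Val): third position 4-fold.
Codon 4 AUG (Met): third position 1-fold.
Codon 5 ACU (Thr): third position 4-fold.
Codon 6 AUC (Ile): third position 3-fold.
Codon 7 GUA (Val): third position 4-fold.
Codon 8 CGU (Arg): third position 4-fold.
Codon 9 GCU (Ala): third position 4-fold.
Codon 10 GGC (Gly): third position 4-fold.
Four-fold degenerate third positions: 7.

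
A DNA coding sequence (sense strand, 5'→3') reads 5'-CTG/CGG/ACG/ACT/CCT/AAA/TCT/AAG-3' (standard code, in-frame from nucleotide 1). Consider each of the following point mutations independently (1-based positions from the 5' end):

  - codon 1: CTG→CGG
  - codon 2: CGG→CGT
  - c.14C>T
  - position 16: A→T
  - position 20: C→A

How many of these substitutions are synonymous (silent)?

1

Codon 1: CTG (Leu) → CGG (Arg) — missense.
Codon 2: CGG (Arg) → CGT (Arg) — synonymous.
Codon 5: CCT (Pro) → CTT (Leu) — missense.
Codon 6: AAA (Lys) → TAA (Stop) — nonsense.
Codon 7: TCT (Ser) → TAT (Tyr) — missense.
Synonymous: 1 of 5.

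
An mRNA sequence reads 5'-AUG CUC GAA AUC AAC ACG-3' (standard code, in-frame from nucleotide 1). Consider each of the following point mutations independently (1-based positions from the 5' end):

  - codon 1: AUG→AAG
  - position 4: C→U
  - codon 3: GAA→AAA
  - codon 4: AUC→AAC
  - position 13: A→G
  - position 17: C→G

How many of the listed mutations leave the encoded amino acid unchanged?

0

Codon 1: AUG (Met) → AAG (Lys) — missense.
Codon 2: CUC (Leu) → UUC (Phe) — missense.
Codon 3: GAA (Glu) → AAA (Lys) — missense.
Codon 4: AUC (Ile) → AAC (Asn) — missense.
Codon 5: AAC (Asn) → GAC (Asp) — missense.
Codon 6: ACG (Thr) → AGG (Arg) — missense.
Synonymous: 0 of 6.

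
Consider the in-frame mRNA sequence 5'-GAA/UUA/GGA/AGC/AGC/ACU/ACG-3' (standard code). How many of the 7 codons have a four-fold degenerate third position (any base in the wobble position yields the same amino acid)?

3

Codon 1 GAA (Glu): third position 2-fold.
Codon 2 UUA (Leu): third position 2-fold.
Codon 3 GGA (Gly): third position 4-fold.
Codon 4 AGC (Ser): third position 2-fold.
Codon 5 AGC (Ser): third position 2-fold.
Codon 6 ACU (Thr): third position 4-fold.
Codon 7 ACG (Thr): third position 4-fold.
Four-fold degenerate third positions: 3.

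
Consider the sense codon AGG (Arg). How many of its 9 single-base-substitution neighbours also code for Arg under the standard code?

2

Position 1: CGG → 1 synonymous.
Position 2: none → 0 synonymous.
Position 3: AGA → 1 synonymous.
Total: 1 + 0 + 1 = 2.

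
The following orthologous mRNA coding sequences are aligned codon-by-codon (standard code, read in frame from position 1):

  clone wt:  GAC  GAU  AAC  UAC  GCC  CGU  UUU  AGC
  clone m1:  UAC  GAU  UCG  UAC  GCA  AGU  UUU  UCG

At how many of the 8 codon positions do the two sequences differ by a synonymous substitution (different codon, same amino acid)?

2

Codon 1: GAC Asp / UAC Tyr — nonsynonymous.
Codon 2: GAU Asp / GAU Asp — identical.
Codon 3: AAC Asn / UCG Ser — nonsynonymous.
Codon 4: UAC Tyr / UAC Tyr — identical.
Codon 5: GCC Ala / GCA Ala — synonymous.
Codon 6: CGU Arg / AGU Ser — nonsynonymous.
Codon 7: UUU Phe / UUU Phe — identical.
Codon 8: AGC Ser / UCG Ser — synonymous.
Synonymous differences: 2.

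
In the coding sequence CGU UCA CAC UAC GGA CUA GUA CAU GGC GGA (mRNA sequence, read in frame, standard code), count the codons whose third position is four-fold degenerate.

7

Codon 1 CGU (Arg): third position 4-fold.
Codon 2 UCA (Ser): third position 4-fold.
Codon 3 CAC (His): third position 2-fold.
Codon 4 UAC (Tyr): third position 2-fold.
Codon 5 GGA (Gly): third position 4-fold.
Codon 6 CUA (Leu): third position 4-fold.
Codon 7 GUA (Val): third position 4-fold.
Codon 8 CAU (His): third position 2-fold.
Codon 9 GGC (Gly): third position 4-fold.
Codon 10 GGA (Gly): third position 4-fold.
Four-fold degenerate third positions: 7.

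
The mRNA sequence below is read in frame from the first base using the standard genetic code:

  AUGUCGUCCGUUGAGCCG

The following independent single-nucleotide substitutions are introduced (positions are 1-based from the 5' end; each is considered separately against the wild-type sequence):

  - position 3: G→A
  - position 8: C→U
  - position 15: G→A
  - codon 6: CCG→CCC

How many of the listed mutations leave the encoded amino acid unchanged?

Codon 1: AUG (Met) → AUA (Ile) — missense.
Codon 3: UCC (Ser) → UUC (Phe) — missense.
Codon 5: GAG (Glu) → GAA (Glu) — synonymous.
Codon 6: CCG (Pro) → CCC (Pro) — synonymous.
Synonymous: 2 of 4.

2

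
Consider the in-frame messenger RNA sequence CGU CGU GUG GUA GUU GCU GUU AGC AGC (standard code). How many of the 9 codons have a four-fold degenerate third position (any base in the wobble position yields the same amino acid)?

7

Codon 1 CGU (Arg): third position 4-fold.
Codon 2 CGU (Arg): third position 4-fold.
Codon 3 GUG (Val): third position 4-fold.
Codon 4 GUA (Val): third position 4-fold.
Codon 5 GUU (Val): third position 4-fold.
Codon 6 GCU (Ala): third position 4-fold.
Codon 7 GUU (Val): third position 4-fold.
Codon 8 AGC (Ser): third position 2-fold.
Codon 9 AGC (Ser): third position 2-fold.
Four-fold degenerate third positions: 7.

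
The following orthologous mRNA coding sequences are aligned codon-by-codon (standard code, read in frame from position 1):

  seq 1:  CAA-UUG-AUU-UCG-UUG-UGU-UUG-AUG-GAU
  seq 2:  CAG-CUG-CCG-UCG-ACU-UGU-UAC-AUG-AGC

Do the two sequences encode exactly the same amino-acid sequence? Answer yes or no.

no

Codon 1: CAA Gln / CAG Gln — synonymous.
Codon 2: UUG Leu / CUG Leu — synonymous.
Codon 3: AUU Ile / CCG Pro — nonsynonymous.
Codon 4: UCG Ser / UCG Ser — identical.
Codon 5: UUG Leu / ACU Thr — nonsynonymous.
Codon 6: UGU Cys / UGU Cys — identical.
Codon 7: UUG Leu / UAC Tyr — nonsynonymous.
Codon 8: AUG Met / AUG Met — identical.
Codon 9: GAU Asp / AGC Ser — nonsynonymous.
Nonsynonymous differences: 4 → different protein.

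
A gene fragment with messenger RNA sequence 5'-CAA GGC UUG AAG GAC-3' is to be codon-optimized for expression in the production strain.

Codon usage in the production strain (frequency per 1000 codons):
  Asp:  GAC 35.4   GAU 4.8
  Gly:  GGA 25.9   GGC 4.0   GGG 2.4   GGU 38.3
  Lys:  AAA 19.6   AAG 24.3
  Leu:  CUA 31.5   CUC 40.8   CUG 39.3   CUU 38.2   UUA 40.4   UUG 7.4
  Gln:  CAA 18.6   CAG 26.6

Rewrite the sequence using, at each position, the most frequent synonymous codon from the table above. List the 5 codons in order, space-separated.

Codon 1 (Gln): best is CAG at 26.6.
Codon 2 (Gly): best is GGU at 38.3.
Codon 3 (Leu): best is CUC at 40.8.
Codon 4 (Lys): best is AAG at 24.3.
Codon 5 (Asp): best is GAC at 35.4.

CAG GGU CUC AAG GAC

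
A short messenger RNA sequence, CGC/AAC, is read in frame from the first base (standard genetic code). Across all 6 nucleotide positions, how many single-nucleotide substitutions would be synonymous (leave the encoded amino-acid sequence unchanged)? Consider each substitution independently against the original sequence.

4

Codon 1 (CGC, Arg): 3 synonymous substitutions.
Codon 2 (AAC, Asn): 1 synonymous substitution.
Total: 3 + 1 = 4.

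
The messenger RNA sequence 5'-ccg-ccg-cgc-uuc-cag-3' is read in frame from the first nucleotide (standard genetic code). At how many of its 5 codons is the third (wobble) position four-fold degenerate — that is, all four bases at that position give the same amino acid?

Codon 1 CCG (Pro): third position 4-fold.
Codon 2 CCG (Pro): third position 4-fold.
Codon 3 CGC (Arg): third position 4-fold.
Codon 4 UUC (Phe): third position 2-fold.
Codon 5 CAG (Gln): third position 2-fold.
Four-fold degenerate third positions: 3.

3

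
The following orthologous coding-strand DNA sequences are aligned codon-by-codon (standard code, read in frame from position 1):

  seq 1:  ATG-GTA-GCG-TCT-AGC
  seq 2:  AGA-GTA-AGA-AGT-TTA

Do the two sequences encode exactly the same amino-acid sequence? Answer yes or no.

Codon 1: ATG Met / AGA Arg — nonsynonymous.
Codon 2: GTA Val / GTA Val — identical.
Codon 3: GCG Ala / AGA Arg — nonsynonymous.
Codon 4: TCT Ser / AGT Ser — synonymous.
Codon 5: AGC Ser / TTA Leu — nonsynonymous.
Nonsynonymous differences: 3 → different protein.

no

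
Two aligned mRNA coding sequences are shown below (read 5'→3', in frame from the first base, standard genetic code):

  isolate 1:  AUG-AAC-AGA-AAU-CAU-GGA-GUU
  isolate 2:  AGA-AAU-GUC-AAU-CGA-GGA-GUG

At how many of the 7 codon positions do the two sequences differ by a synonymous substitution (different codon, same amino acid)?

2

Codon 1: AUG Met / AGA Arg — nonsynonymous.
Codon 2: AAC Asn / AAU Asn — synonymous.
Codon 3: AGA Arg / GUC Val — nonsynonymous.
Codon 4: AAU Asn / AAU Asn — identical.
Codon 5: CAU His / CGA Arg — nonsynonymous.
Codon 6: GGA Gly / GGA Gly — identical.
Codon 7: GUU Val / GUG Val — synonymous.
Synonymous differences: 2.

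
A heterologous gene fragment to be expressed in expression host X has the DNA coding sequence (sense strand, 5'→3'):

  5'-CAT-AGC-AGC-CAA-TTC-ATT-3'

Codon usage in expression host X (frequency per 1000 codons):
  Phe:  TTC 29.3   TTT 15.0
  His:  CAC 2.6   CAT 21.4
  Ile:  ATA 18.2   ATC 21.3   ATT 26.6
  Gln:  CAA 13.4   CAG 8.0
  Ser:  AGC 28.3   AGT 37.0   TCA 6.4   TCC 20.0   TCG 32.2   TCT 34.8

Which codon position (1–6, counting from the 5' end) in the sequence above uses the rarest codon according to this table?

Codon 1 CAT (His): 21.4 per 1000.
Codon 2 AGC (Ser): 28.3 per 1000.
Codon 3 AGC (Ser): 28.3 per 1000.
Codon 4 CAA (Gln): 13.4 per 1000.
Codon 5 TTC (Phe): 29.3 per 1000.
Codon 6 ATT (Ile): 26.6 per 1000.
Lowest frequency is 13.4 at codon 4.

4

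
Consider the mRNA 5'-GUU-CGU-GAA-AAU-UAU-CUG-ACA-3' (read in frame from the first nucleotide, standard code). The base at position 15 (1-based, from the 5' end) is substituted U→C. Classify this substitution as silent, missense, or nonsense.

silent

Position 15 falls in codon 5: UAU → Tyr.
After the substitution the codon is UAC → Tyr.
Both encode Tyr, so the change is synonymous.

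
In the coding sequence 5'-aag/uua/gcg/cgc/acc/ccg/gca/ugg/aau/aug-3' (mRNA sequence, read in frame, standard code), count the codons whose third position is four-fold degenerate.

5

Codon 1 AAG (Lys): third position 2-fold.
Codon 2 UUA (Leu): third position 2-fold.
Codon 3 GCG (Ala): third position 4-fold.
Codon 4 CGC (Arg): third position 4-fold.
Codon 5 ACC (Thr): third position 4-fold.
Codon 6 CCG (Pro): third position 4-fold.
Codon 7 GCA (Ala): third position 4-fold.
Codon 8 UGG (Trp): third position 1-fold.
Codon 9 AAU (Asn): third position 2-fold.
Codon 10 AUG (Met): third position 1-fold.
Four-fold degenerate third positions: 5.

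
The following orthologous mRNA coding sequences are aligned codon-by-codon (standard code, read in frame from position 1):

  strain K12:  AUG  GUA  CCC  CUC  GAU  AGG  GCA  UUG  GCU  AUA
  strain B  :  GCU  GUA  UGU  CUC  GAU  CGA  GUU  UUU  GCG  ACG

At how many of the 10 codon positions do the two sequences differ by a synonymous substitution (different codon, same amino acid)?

Codon 1: AUG Met / GCU Ala — nonsynonymous.
Codon 2: GUA Val / GUA Val — identical.
Codon 3: CCC Pro / UGU Cys — nonsynonymous.
Codon 4: CUC Leu / CUC Leu — identical.
Codon 5: GAU Asp / GAU Asp — identical.
Codon 6: AGG Arg / CGA Arg — synonymous.
Codon 7: GCA Ala / GUU Val — nonsynonymous.
Codon 8: UUG Leu / UUU Phe — nonsynonymous.
Codon 9: GCU Ala / GCG Ala — synonymous.
Codon 10: AUA Ile / ACG Thr — nonsynonymous.
Synonymous differences: 2.

2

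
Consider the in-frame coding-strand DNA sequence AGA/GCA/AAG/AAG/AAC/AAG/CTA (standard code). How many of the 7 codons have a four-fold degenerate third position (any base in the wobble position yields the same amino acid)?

2

Codon 1 AGA (Arg): third position 2-fold.
Codon 2 GCA (Ala): third position 4-fold.
Codon 3 AAG (Lys): third position 2-fold.
Codon 4 AAG (Lys): third position 2-fold.
Codon 5 AAC (Asn): third position 2-fold.
Codon 6 AAG (Lys): third position 2-fold.
Codon 7 CTA (Leu): third position 4-fold.
Four-fold degenerate third positions: 2.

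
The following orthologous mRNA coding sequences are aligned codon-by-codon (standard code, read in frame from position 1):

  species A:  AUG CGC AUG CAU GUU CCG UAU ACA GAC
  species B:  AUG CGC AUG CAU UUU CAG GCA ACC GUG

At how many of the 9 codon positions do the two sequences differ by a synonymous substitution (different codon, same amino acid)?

Codon 1: AUG Met / AUG Met — identical.
Codon 2: CGC Arg / CGC Arg — identical.
Codon 3: AUG Met / AUG Met — identical.
Codon 4: CAU His / CAU His — identical.
Codon 5: GUU Val / UUU Phe — nonsynonymous.
Codon 6: CCG Pro / CAG Gln — nonsynonymous.
Codon 7: UAU Tyr / GCA Ala — nonsynonymous.
Codon 8: ACA Thr / ACC Thr — synonymous.
Codon 9: GAC Asp / GUG Val — nonsynonymous.
Synonymous differences: 1.

1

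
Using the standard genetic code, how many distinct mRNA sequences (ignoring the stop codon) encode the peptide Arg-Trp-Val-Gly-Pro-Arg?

Arg: 6 codons.
Trp: 1 codon.
Val: 4 codons.
Gly: 4 codons.
Pro: 4 codons.
Arg: 6 codons.
6 × 1 × 4 × 4 × 4 × 6 = 2304.

2304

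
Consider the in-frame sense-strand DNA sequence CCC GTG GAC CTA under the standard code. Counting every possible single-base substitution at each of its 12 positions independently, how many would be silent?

Codon 1 (CCC, Pro): 3 synonymous substitutions.
Codon 2 (GTG, Val): 3 synonymous substitutions.
Codon 3 (GAC, Asp): 1 synonymous substitution.
Codon 4 (CTA, Leu): 4 synonymous substitutions.
Total: 3 + 3 + 1 + 4 = 11.

11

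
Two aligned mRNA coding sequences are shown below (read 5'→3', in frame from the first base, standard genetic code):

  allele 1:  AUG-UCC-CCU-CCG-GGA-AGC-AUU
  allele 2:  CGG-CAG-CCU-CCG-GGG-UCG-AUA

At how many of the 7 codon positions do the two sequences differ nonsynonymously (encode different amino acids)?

2

Codon 1: AUG Met / CGG Arg — nonsynonymous.
Codon 2: UCC Ser / CAG Gln — nonsynonymous.
Codon 3: CCU Pro / CCU Pro — identical.
Codon 4: CCG Pro / CCG Pro — identical.
Codon 5: GGA Gly / GGG Gly — synonymous.
Codon 6: AGC Ser / UCG Ser — synonymous.
Codon 7: AUU Ile / AUA Ile — synonymous.
Nonsynonymous differences: 2.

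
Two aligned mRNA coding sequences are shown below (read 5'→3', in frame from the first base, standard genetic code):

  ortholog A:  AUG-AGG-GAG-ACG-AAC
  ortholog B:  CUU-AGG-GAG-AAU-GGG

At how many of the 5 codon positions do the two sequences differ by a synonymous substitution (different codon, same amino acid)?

0

Codon 1: AUG Met / CUU Leu — nonsynonymous.
Codon 2: AGG Arg / AGG Arg — identical.
Codon 3: GAG Glu / GAG Glu — identical.
Codon 4: ACG Thr / AAU Asn — nonsynonymous.
Codon 5: AAC Asn / GGG Gly — nonsynonymous.
Synonymous differences: 0.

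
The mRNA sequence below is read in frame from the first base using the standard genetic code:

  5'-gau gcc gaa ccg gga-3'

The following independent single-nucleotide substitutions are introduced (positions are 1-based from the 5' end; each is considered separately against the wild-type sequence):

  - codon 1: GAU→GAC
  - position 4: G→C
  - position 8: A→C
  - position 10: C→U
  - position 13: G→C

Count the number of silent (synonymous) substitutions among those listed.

Codon 1: GAU (Asp) → GAC (Asp) — synonymous.
Codon 2: GCC (Ala) → CCC (Pro) — missense.
Codon 3: GAA (Glu) → GCA (Ala) — missense.
Codon 4: CCG (Pro) → UCG (Ser) — missense.
Codon 5: GGA (Gly) → CGA (Arg) — missense.
Synonymous: 1 of 5.

1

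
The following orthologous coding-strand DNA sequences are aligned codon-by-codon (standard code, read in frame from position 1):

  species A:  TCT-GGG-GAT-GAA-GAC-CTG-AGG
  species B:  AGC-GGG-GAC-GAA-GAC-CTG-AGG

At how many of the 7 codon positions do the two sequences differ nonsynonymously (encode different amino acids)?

Codon 1: TCT Ser / AGC Ser — synonymous.
Codon 2: GGG Gly / GGG Gly — identical.
Codon 3: GAT Asp / GAC Asp — synonymous.
Codon 4: GAA Glu / GAA Glu — identical.
Codon 5: GAC Asp / GAC Asp — identical.
Codon 6: CTG Leu / CTG Leu — identical.
Codon 7: AGG Arg / AGG Arg — identical.
Nonsynonymous differences: 0.

0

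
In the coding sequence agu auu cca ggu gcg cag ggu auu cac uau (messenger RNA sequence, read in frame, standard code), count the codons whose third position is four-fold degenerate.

Codon 1 AGU (Ser): third position 2-fold.
Codon 2 AUU (Ile): third position 3-fold.
Codon 3 CCA (Pro): third position 4-fold.
Codon 4 GGU (Gly): third position 4-fold.
Codon 5 GCG (Ala): third position 4-fold.
Codon 6 CAG (Gln): third position 2-fold.
Codon 7 GGU (Gly): third position 4-fold.
Codon 8 AUU (Ile): third position 3-fold.
Codon 9 CAC (His): third position 2-fold.
Codon 10 UAU (Tyr): third position 2-fold.
Four-fold degenerate third positions: 4.

4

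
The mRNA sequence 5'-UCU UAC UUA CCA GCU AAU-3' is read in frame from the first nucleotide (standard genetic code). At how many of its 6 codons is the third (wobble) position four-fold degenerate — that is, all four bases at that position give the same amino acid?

Codon 1 UCU (Ser): third position 4-fold.
Codon 2 UAC (Tyr): third position 2-fold.
Codon 3 UUA (Leu): third position 2-fold.
Codon 4 CCA (Pro): third position 4-fold.
Codon 5 GCU (Ala): third position 4-fold.
Codon 6 AAU (Asn): third position 2-fold.
Four-fold degenerate third positions: 3.

3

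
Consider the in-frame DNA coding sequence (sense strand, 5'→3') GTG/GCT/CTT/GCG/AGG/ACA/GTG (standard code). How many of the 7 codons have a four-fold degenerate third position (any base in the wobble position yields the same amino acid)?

Codon 1 GTG (Val): third position 4-fold.
Codon 2 GCT (Ala): third position 4-fold.
Codon 3 CTT (Leu): third position 4-fold.
Codon 4 GCG (Ala): third position 4-fold.
Codon 5 AGG (Arg): third position 2-fold.
Codon 6 ACA (Thr): third position 4-fold.
Codon 7 GTG (Val): third position 4-fold.
Four-fold degenerate third positions: 6.

6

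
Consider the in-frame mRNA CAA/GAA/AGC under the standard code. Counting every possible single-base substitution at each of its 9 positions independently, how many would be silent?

Codon 1 (CAA, Gln): 1 synonymous substitution.
Codon 2 (GAA, Glu): 1 synonymous substitution.
Codon 3 (AGC, Ser): 1 synonymous substitution.
Total: 1 + 1 + 1 = 3.

3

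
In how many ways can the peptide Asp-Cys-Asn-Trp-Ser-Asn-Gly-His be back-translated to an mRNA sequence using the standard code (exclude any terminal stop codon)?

768

Asp: 2 codons.
Cys: 2 codons.
Asn: 2 codons.
Trp: 1 codon.
Ser: 6 codons.
Asn: 2 codons.
Gly: 4 codons.
His: 2 codons.
2 × 2 × 2 × 1 × 6 × 2 × 4 × 2 = 768.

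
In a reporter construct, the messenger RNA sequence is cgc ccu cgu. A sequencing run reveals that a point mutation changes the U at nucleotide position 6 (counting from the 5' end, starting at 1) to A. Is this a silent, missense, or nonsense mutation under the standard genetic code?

silent

Position 6 falls in codon 2: CCU → Pro.
After the substitution the codon is CCA → Pro.
Both encode Pro, so the change is synonymous.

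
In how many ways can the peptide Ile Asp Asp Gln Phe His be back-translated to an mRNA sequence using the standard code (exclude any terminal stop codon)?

Ile: 3 codons.
Asp: 2 codons.
Asp: 2 codons.
Gln: 2 codons.
Phe: 2 codons.
His: 2 codons.
3 × 2 × 2 × 2 × 2 × 2 = 96.

96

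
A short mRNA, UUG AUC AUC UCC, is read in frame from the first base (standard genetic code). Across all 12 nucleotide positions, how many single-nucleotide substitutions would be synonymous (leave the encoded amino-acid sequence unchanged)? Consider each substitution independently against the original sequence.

9

Codon 1 (UUG, Leu): 2 synonymous substitutions.
Codon 2 (AUC, Ile): 2 synonymous substitutions.
Codon 3 (AUC, Ile): 2 synonymous substitutions.
Codon 4 (UCC, Ser): 3 synonymous substitutions.
Total: 2 + 2 + 2 + 3 = 9.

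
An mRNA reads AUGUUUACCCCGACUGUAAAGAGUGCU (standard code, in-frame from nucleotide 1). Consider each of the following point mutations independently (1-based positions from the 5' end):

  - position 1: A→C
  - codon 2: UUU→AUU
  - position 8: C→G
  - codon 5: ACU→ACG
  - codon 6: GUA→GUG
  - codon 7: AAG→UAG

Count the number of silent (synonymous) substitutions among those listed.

2

Codon 1: AUG (Met) → CUG (Leu) — missense.
Codon 2: UUU (Phe) → AUU (Ile) — missense.
Codon 3: ACC (Thr) → AGC (Ser) — missense.
Codon 5: ACU (Thr) → ACG (Thr) — synonymous.
Codon 6: GUA (Val) → GUG (Val) — synonymous.
Codon 7: AAG (Lys) → UAG (Stop) — nonsense.
Synonymous: 2 of 6.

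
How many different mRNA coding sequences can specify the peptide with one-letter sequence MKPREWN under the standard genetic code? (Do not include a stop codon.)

192

Met: 1 codon.
Lys: 2 codons.
Pro: 4 codons.
Arg: 6 codons.
Glu: 2 codons.
Trp: 1 codon.
Asn: 2 codons.
1 × 2 × 4 × 6 × 2 × 1 × 2 = 192.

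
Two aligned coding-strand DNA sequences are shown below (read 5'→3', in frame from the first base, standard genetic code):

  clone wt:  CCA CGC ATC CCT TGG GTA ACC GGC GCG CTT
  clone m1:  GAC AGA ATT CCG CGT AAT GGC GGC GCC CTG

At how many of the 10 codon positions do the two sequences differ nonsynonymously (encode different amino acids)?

4

Codon 1: CCA Pro / GAC Asp — nonsynonymous.
Codon 2: CGC Arg / AGA Arg — synonymous.
Codon 3: ATC Ile / ATT Ile — synonymous.
Codon 4: CCT Pro / CCG Pro — synonymous.
Codon 5: TGG Trp / CGT Arg — nonsynonymous.
Codon 6: GTA Val / AAT Asn — nonsynonymous.
Codon 7: ACC Thr / GGC Gly — nonsynonymous.
Codon 8: GGC Gly / GGC Gly — identical.
Codon 9: GCG Ala / GCC Ala — synonymous.
Codon 10: CTT Leu / CTG Leu — synonymous.
Nonsynonymous differences: 4.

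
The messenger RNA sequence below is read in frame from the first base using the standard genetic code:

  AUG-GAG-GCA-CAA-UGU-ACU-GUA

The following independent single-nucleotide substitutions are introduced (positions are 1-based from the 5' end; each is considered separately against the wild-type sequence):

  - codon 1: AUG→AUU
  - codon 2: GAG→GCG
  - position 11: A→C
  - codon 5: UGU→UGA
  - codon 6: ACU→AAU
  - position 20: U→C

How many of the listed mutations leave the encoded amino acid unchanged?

0

Codon 1: AUG (Met) → AUU (Ile) — missense.
Codon 2: GAG (Glu) → GCG (Ala) — missense.
Codon 4: CAA (Gln) → CCA (Pro) — missense.
Codon 5: UGU (Cys) → UGA (Stop) — nonsense.
Codon 6: ACU (Thr) → AAU (Asn) — missense.
Codon 7: GUA (Val) → GCA (Ala) — missense.
Synonymous: 0 of 6.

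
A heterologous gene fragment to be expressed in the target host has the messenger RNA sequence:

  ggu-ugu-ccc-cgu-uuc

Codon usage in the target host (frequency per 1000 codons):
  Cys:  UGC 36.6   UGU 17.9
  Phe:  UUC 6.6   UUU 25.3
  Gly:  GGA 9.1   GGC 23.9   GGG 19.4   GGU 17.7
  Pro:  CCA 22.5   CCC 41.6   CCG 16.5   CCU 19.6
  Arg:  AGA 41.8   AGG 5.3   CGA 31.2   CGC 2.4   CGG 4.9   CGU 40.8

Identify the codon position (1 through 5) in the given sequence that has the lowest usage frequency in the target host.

5

Codon 1 GGU (Gly): 17.7 per 1000.
Codon 2 UGU (Cys): 17.9 per 1000.
Codon 3 CCC (Pro): 41.6 per 1000.
Codon 4 CGU (Arg): 40.8 per 1000.
Codon 5 UUC (Phe): 6.6 per 1000.
Lowest frequency is 6.6 at codon 5.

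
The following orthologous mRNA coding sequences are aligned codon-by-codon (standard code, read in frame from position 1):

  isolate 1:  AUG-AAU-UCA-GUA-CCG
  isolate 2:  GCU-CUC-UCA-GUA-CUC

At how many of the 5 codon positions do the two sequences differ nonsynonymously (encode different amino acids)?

3

Codon 1: AUG Met / GCU Ala — nonsynonymous.
Codon 2: AAU Asn / CUC Leu — nonsynonymous.
Codon 3: UCA Ser / UCA Ser — identical.
Codon 4: GUA Val / GUA Val — identical.
Codon 5: CCG Pro / CUC Leu — nonsynonymous.
Nonsynonymous differences: 3.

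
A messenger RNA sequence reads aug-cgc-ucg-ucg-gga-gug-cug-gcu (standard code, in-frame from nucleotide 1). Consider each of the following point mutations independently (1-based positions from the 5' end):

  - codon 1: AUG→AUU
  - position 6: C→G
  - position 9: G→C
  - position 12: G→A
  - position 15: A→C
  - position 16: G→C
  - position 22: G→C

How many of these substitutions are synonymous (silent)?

Codon 1: AUG (Met) → AUU (Ile) — missense.
Codon 2: CGC (Arg) → CGG (Arg) — synonymous.
Codon 3: UCG (Ser) → UCC (Ser) — synonymous.
Codon 4: UCG (Ser) → UCA (Ser) — synonymous.
Codon 5: GGA (Gly) → GGC (Gly) — synonymous.
Codon 6: GUG (Val) → CUG (Leu) — missense.
Codon 8: GCU (Ala) → CCU (Pro) — missense.
Synonymous: 4 of 7.

4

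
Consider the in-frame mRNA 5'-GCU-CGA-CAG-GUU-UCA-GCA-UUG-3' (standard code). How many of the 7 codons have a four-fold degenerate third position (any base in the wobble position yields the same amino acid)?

Codon 1 GCU (Ala): third position 4-fold.
Codon 2 CGA (Arg): third position 4-fold.
Codon 3 CAG (Gln): third position 2-fold.
Codon 4 GUU (Val): third position 4-fold.
Codon 5 UCA (Ser): third position 4-fold.
Codon 6 GCA (Ala): third position 4-fold.
Codon 7 UUG (Leu): third position 2-fold.
Four-fold degenerate third positions: 5.

5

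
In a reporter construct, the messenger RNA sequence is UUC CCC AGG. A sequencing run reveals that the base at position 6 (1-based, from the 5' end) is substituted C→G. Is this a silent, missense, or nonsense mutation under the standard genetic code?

Position 6 falls in codon 2: CCC → Pro.
After the substitution the codon is CCG → Pro.
Both encode Pro, so the change is synonymous.

silent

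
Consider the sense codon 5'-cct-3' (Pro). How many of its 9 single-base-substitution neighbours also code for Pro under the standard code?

Position 1: none → 0 synonymous.
Position 2: none → 0 synonymous.
Position 3: CCC, CCA, CCG → 3 synonymous.
Total: 0 + 0 + 3 = 3.

3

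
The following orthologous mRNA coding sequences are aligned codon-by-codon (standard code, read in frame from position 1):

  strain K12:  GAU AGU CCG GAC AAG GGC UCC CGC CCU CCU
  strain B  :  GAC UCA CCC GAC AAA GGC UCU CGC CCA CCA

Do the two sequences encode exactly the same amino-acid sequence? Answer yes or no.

yes

Codon 1: GAU Asp / GAC Asp — synonymous.
Codon 2: AGU Ser / UCA Ser — synonymous.
Codon 3: CCG Pro / CCC Pro — synonymous.
Codon 4: GAC Asp / GAC Asp — identical.
Codon 5: AAG Lys / AAA Lys — synonymous.
Codon 6: GGC Gly / GGC Gly — identical.
Codon 7: UCC Ser / UCU Ser — synonymous.
Codon 8: CGC Arg / CGC Arg — identical.
Codon 9: CCU Pro / CCA Pro — synonymous.
Codon 10: CCU Pro / CCA Pro — synonymous.
Nonsynonymous differences: 0 → same protein.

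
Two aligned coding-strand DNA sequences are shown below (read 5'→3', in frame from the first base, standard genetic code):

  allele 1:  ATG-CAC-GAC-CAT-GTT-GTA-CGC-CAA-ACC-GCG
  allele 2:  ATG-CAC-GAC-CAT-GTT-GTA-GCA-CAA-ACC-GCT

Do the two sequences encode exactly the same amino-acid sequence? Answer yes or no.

Codon 1: ATG Met / ATG Met — identical.
Codon 2: CAC His / CAC His — identical.
Codon 3: GAC Asp / GAC Asp — identical.
Codon 4: CAT His / CAT His — identical.
Codon 5: GTT Val / GTT Val — identical.
Codon 6: GTA Val / GTA Val — identical.
Codon 7: CGC Arg / GCA Ala — nonsynonymous.
Codon 8: CAA Gln / CAA Gln — identical.
Codon 9: ACC Thr / ACC Thr — identical.
Codon 10: GCG Ala / GCT Ala — synonymous.
Nonsynonymous differences: 1 → different protein.

no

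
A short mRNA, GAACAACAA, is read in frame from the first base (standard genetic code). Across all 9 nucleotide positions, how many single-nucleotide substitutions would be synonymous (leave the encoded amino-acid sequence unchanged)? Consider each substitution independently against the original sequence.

Codon 1 (GAA, Glu): 1 synonymous substitution.
Codon 2 (CAA, Gln): 1 synonymous substitution.
Codon 3 (CAA, Gln): 1 synonymous substitution.
Total: 1 + 1 + 1 = 3.

3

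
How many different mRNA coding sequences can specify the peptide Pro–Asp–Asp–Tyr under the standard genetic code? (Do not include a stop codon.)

32

Pro: 4 codons.
Asp: 2 codons.
Asp: 2 codons.
Tyr: 2 codons.
4 × 2 × 2 × 2 = 32.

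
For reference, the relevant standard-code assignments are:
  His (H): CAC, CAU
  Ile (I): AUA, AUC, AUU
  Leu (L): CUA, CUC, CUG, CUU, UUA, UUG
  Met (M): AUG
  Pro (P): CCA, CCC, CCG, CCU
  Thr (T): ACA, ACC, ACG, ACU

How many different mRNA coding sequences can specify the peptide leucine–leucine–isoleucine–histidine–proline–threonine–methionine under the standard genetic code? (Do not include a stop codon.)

3456

Leu: 6 codons.
Leu: 6 codons.
Ile: 3 codons.
His: 2 codons.
Pro: 4 codons.
Thr: 4 codons.
Met: 1 codon.
6 × 6 × 3 × 2 × 4 × 4 × 1 = 3456.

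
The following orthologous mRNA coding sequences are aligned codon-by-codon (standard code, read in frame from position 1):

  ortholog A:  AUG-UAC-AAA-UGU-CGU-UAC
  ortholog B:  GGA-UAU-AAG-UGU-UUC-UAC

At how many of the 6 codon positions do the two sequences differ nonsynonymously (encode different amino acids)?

Codon 1: AUG Met / GGA Gly — nonsynonymous.
Codon 2: UAC Tyr / UAU Tyr — synonymous.
Codon 3: AAA Lys / AAG Lys — synonymous.
Codon 4: UGU Cys / UGU Cys — identical.
Codon 5: CGU Arg / UUC Phe — nonsynonymous.
Codon 6: UAC Tyr / UAC Tyr — identical.
Nonsynonymous differences: 2.

2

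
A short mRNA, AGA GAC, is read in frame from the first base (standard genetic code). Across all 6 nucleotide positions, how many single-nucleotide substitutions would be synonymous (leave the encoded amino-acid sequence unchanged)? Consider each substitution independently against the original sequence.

3

Codon 1 (AGA, Arg): 2 synonymous substitutions.
Codon 2 (GAC, Asp): 1 synonymous substitution.
Total: 2 + 1 = 3.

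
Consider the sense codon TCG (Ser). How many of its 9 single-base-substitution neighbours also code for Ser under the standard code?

3

Position 1: none → 0 synonymous.
Position 2: none → 0 synonymous.
Position 3: TCT, TCC, TCA → 3 synonymous.
Total: 0 + 0 + 3 = 3.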